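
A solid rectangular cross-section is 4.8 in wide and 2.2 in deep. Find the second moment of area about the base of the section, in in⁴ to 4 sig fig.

I_base ≈ 17.04 in⁴

The section: 4.8 × 2.2, A = 10.56 in², y = 1.1 in, Ī = 4.2592 in⁴.
Transfer it to the base of the section using Ī + A·d² with d = y − 0:
  the section: d = 1.1 in → contributes +17.0368 in⁴
Total I = 17.0368 in⁴.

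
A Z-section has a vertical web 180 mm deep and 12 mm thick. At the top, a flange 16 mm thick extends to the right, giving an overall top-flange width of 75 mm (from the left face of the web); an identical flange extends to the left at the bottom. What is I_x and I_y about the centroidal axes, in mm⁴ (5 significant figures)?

Treat the section as a set of non-overlapping primitives; coordinates are from the bounding-box lower-left.
Web: 12 × 180, A = 2 160 mm², y = 90 mm, Ī = 5 832 000 mm⁴.
Top flange (beyond web): 63 × 16, A = 1 008 mm², y = 172 mm, Ī = 21 504 mm⁴.
Bottom flange (beyond web): 63 × 16, A = 1 008 mm², y = 8 mm, Ī = 21 504 mm⁴.
Centroid: ȳ = ΣA·y / ΣA = 90 mm.
Transfer each piece to the centroidal x-axis using Ī + A·d² with d = y − 90:
  web: d = 0 mm → contributes +5 832 000 mm⁴
  top flange (beyond web): d = 82 mm → contributes +6 799 296 mm⁴
  bottom flange (beyond web): d = -82 mm → contributes +6 799 296 mm⁴
Total I = 19 430 592 mm⁴.
For the y-axis: x̄ = 69 mm.
Repeating about the centroidal y-axis gives I_y = 3 527 712 mm⁴.

I_x ≈ 1.9431 × 10⁷ mm⁴, I_y ≈ 3.5277 × 10⁶ mm⁴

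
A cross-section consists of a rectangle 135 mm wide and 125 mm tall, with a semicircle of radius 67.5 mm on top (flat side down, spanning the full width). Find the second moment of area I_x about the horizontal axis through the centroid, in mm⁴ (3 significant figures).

I_x ≈ 6.60 × 10⁷ mm⁴

Split into non-overlapping primitives; take the origin at the lower-left of the bounding box.
Rectangular body: 135 × 125, A = 16 875 mm², y = 62.5 mm, Ī = 21 972 656 mm⁴.
Semicircular cap: semicircle r = 67.5, A = 7156.9 mm², y = 153.65 mm, Ī = 2 278 490 mm⁴.
Centroid: ȳ = ΣA·y / ΣA = 89.645 mm.
Transfer each piece to the horizontal axis through the centroid using Ī + A·d² with d = y − 89.645:
  rectangular body: d = -27.145 mm → contributes +34 406 751 mm⁴
  semicircular cap: d = 64.003 mm → contributes +31 596 233 mm⁴
Total I = 66 002 984 mm⁴.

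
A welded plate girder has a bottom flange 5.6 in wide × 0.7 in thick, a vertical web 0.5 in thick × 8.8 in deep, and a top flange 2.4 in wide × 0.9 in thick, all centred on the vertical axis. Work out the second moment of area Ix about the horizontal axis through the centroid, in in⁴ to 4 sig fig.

Ix ≈ 161.6 in⁴

Split into non-overlapping primitives; take the origin at the lower-left of the bounding box.
Bottom plate: 5.6 × 0.7, A = 3.92 in², y = 0.35 in, Ī = 0.160067 in⁴.
Web plate: 0.5 × 8.8, A = 4.4 in², y = 5.1 in, Ī = 28.3947 in⁴.
Top plate: 2.4 × 0.9, A = 2.16 in², y = 9.95 in, Ī = 0.1458 in⁴.
Centroid: ȳ = ΣA·y / ΣA = 4.3229 in.
Transfer each piece to the horizontal axis through the centroid using Ī + A·d² with d = y − 4.3229:
  bottom plate: d = -3.9729 in → contributes +62.0331 in⁴
  web plate: d = 0.777099 in → contributes +31.0518 in⁴
  top plate: d = 5.6271 in → contributes +68.5406 in⁴
Total I = 161.625 in⁴.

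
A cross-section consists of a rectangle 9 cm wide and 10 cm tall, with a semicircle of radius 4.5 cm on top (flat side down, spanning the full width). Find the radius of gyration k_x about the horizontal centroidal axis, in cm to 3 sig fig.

k_x ≈ 3.97 cm

Decompose the section into non-overlapping parts with the origin at the bottom-left of its bounding rectangle.
Rectangular body: 9 × 10, A = 90 cm², y = 5 cm, Ī = 750 cm⁴.
Semicircular cap: semicircle r = 4.5, A = 31.809 cm², y = 11.91 cm, Ī = 45.007 cm⁴.
Centroid: ȳ = ΣA·y / ΣA = 6.8044 cm.
Transfer each piece to the horizontal centroidal axis using Ī + A·d² with d = y − 6.8044:
  rectangular body: d = -1.8044 cm → contributes +1 043 cm⁴
  semicircular cap: d = 5.1054 cm → contributes +874.12 cm⁴
Total I = 1917.1 cm⁴.
Radius of gyration: k = √(I/A) = √(1917.1 / 121.81) = 3.9672 cm.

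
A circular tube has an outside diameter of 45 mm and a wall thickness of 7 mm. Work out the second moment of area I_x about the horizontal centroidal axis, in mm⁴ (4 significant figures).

Break the section into simple shapes (no overlaps), measuring from the bottom-left corner of the bounding box.
Outer circle: ⌀45, A = 1590.43 mm², y = 22.5 mm, Ī = 201 289 mm⁴.
Bore (subtracted): ⌀31, A = 754.768 mm², y = 22.5 mm, Ī = 45333.2 mm⁴.
By symmetry the centroid is at mid-height, ȳ = 22.5 mm.
All pieces are centred on the horizontal centroidal axis, so I = ΣĪ (holes subtracted) = 155 956 mm⁴.

I_x ≈ 1.560 × 10⁵ mm⁴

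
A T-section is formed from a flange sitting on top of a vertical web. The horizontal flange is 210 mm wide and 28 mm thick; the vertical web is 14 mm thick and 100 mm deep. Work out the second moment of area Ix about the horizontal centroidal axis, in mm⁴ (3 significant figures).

Ix ≈ 6.18 × 10⁶ mm⁴

Split into non-overlapping primitives; take the origin at the lower-left of the bounding box.
Flange: 210 × 28, A = 5 880 mm², y = 114 mm, Ī = 384 160 mm⁴.
Web: 14 × 100, A = 1 400 mm², y = 50 mm, Ī = 1 166 667 mm⁴.
Centroid: ȳ = ΣA·y / ΣA = 101.69 mm.
Transfer each piece to the horizontal centroidal axis using Ī + A·d² with d = y − 101.69:
  flange: d = 12.308 mm → contributes +1 274 858 mm⁴
  web: d = -51.692 mm → contributes +4 907 599 mm⁴
Total I = 6 182 457 mm⁴.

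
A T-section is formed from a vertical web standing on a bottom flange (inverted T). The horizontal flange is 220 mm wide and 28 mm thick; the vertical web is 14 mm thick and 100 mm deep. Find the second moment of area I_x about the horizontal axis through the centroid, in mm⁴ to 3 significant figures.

Treat the section as a set of non-overlapping primitives; coordinates are from the bounding-box lower-left.
Flange: 220 × 28, A = 6 160 mm², y = 14 mm, Ī = 402 453 mm⁴.
Web: 14 × 100, A = 1 400 mm², y = 78 mm, Ī = 1 166 667 mm⁴.
Centroid: ȳ = ΣA·y / ΣA = 25.852 mm.
Transfer each piece to the horizontal axis through the centroid using Ī + A·d² with d = y − 25.852:
  flange: d = -11.852 mm → contributes +1 267 726 mm⁴
  web: d = 52.148 mm → contributes +4 973 868 mm⁴
Total I = 6 241 594 mm⁴.

I_x ≈ 6.24 × 10⁶ mm⁴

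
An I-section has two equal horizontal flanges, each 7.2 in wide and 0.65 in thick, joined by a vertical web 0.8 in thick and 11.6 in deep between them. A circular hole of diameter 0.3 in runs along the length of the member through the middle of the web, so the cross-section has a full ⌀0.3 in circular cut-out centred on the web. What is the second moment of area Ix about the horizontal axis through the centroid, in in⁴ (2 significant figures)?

Break the section into simple shapes (no overlaps), measuring from the bottom-left corner of the bounding box.
Bottom flange: 7.2 × 0.65, A = 4.68 in², y = 0.325 in, Ī = 0.1648 in⁴.
Web: 0.8 × 11.6, A = 9.28 in², y = 6.45 in, Ī = 104.1 in⁴.
Top flange: 7.2 × 0.65, A = 4.68 in², y = 12.58 in, Ī = 0.1648 in⁴.
Hole (subtracted): ⌀0.3, A = 0.07069 in², y = 6.45 in, Ī = 0.0003976 in⁴.
By symmetry the centroid is at mid-height, ȳ = 6.45 in.
Transfer each piece to the horizontal axis through the centroid using Ī + A·d² with d = y − 6.45:
  bottom flange: d = -6.125 in → contributes +175.7 in⁴
  web: d = 0 in → contributes +104.1 in⁴
  top flange: d = 6.125 in → contributes +175.7 in⁴
  hole: d = 0 in → contributes −0.0003976 in⁴
Total I = 455.5 in⁴.

Ix ≈ 460 in⁴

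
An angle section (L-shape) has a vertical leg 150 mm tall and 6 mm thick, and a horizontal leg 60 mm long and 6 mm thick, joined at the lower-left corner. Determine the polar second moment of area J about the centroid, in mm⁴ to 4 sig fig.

J ≈ 3.219 × 10⁶ mm⁴

Treat the section as a set of non-overlapping primitives; coordinates are from the bounding-box lower-left.
Vertical leg: 6 × 150, A = 900 mm², y = 75 mm, Ī = 1 687 500 mm⁴.
Horizontal leg (remainder): 54 × 6, A = 324 mm², y = 3 mm, Ī = 972 mm⁴.
Centroid: ȳ = ΣA·y / ΣA = 55.9412 mm.
Transfer each piece to the centroidal x-axis using Ī + A·d² with d = y − 55.9412:
  vertical leg: d = 19.0588 mm → contributes +2 014 415 mm⁴
  horizontal leg (remainder): d = -52.9412 mm → contributes +909 069 mm⁴
Total I = 2 923 484 mm⁴.
For the y-axis: x̄ = 10.9412 mm.
Repeating about the centroidal y-axis gives I_y = 295 844 mm⁴.
Polar second moment: J = I_x + I_y = 3 219 328 mm⁴.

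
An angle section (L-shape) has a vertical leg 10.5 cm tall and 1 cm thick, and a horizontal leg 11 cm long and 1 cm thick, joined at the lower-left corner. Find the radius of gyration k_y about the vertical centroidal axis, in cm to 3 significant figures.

Treat the section as a set of non-overlapping primitives; coordinates are from the bounding-box lower-left.
Vertical leg: 1 × 10.5, A = 10.5 cm², x = 0.5 cm, Ī = 0.875 cm⁴.
Horizontal leg (remainder): 10 × 1, A = 10 cm², x = 6 cm, Ī = 83.333 cm⁴.
Centroid: x̄ = ΣA·x / ΣA = 3.1829 cm.
Transfer each piece to the vertical centroidal axis using Ī + A·d² with d = x − 3.1829:
  vertical leg: d = -2.6829 cm → contributes +76.455 cm⁴
  horizontal leg (remainder): d = 2.8171 cm → contributes +162.69 cm⁴
Total I = 239.15 cm⁴.
Radius of gyration: k = √(I/A) = √(239.15 / 20.5) = 3.4155 cm.

k_y ≈ 3.42 cm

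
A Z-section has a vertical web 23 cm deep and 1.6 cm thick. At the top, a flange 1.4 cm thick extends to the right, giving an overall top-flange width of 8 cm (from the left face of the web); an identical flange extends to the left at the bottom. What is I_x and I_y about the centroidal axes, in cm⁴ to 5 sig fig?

I_x ≈ 3715.4 cm⁴, I_y ≈ 355.74 cm⁴

Decompose the section into non-overlapping parts with the origin at the bottom-left of its bounding rectangle.
Web: 1.6 × 23, A = 36.8 cm², y = 11.5 cm, Ī = 1622.267 cm⁴.
Top flange (beyond web): 6.4 × 1.4, A = 8.96 cm², y = 22.3 cm, Ī = 1.463467 cm⁴.
Bottom flange (beyond web): 6.4 × 1.4, A = 8.96 cm², y = 0.7 cm, Ī = 1.463467 cm⁴.
Centroid: ȳ = ΣA·y / ΣA = 11.5 cm.
Transfer each piece to the centroidal x-axis using Ī + A·d² with d = y − 11.5:
  web: d = 0 cm → contributes +1622.267 cm⁴
  top flange (beyond web): d = 10.8 cm → contributes +1046.558 cm⁴
  bottom flange (beyond web): d = -10.8 cm → contributes +1046.558 cm⁴
Total I = 3715.382 cm⁴.
For the y-axis: x̄ = 7.2 cm.
Repeating about the centroidal y-axis gives I_y = 355.7376 cm⁴.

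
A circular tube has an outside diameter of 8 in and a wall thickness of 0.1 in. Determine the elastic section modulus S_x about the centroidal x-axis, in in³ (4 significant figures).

S_x ≈ 4.841 in³

Break the section into simple shapes (no overlaps), measuring from the bottom-left corner of the bounding box.
Outer circle: ⌀8, A = 50.2655 in², y = 4 in, Ī = 201.062 in⁴.
Bore (subtracted): ⌀7.8, A = 47.7836 in², y = 4 in, Ī = 181.697 in⁴.
By symmetry the centroid is at mid-height, ȳ = 4 in.
All pieces are centred on the centroidal x-axis, so I = ΣĪ (holes subtracted) = 19.3647 in⁴.
Extreme fibre distance c = 4 in; S = I/c = 4.84117 in³.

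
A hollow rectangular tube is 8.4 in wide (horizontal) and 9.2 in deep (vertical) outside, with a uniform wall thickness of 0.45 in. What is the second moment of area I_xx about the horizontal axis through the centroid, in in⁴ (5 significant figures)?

I_xx ≈ 187.71 in⁴

Break the section into simple shapes (no overlaps), measuring from the bottom-left corner of the bounding box.
Outer rectangle: 8.4 × 9.2, A = 77.28 in², y = 4.6 in, Ī = 545.0816 in⁴.
Inner void (subtracted): 7.5 × 8.3, A = 62.25 in², y = 4.6 in, Ī = 357.3669 in⁴.
By symmetry the centroid is at mid-height, ȳ = 4.6 in.
All pieces are centred on the horizontal axis through the centroid, so I = ΣĪ (holes subtracted) = 187.7147 in⁴.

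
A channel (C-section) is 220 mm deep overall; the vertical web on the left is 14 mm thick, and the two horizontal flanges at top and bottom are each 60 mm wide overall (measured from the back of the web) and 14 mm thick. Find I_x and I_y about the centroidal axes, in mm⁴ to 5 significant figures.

Treat the section as a set of non-overlapping primitives; coordinates are from the bounding-box lower-left.
Web: 14 × 220, A = 3 080 mm², y = 110 mm, Ī = 12 422 667 mm⁴.
Top flange (beyond web): 46 × 14, A = 644 mm², y = 213 mm, Ī = 10518.67 mm⁴.
Bottom flange (beyond web): 46 × 14, A = 644 mm², y = 7 mm, Ī = 10518.67 mm⁴.
By symmetry the centroid is at mid-height, ȳ = 110 mm.
Transfer each piece to the centroidal x-axis using Ī + A·d² with d = y − 110:
  web: d = 0 mm → contributes +12 422 667 mm⁴
  top flange (beyond web): d = 103 mm → contributes +6 842 715 mm⁴
  bottom flange (beyond web): d = -103 mm → contributes +6 842 715 mm⁴
Total I = 26 108 096 mm⁴.
For the y-axis: x̄ = 15.84615 mm.
Repeating about the centroidal y-axis gives I_y = 1 094 809 mm⁴.

I_x ≈ 2.6108 × 10⁷ mm⁴, I_y ≈ 1.0948 × 10⁶ mm⁴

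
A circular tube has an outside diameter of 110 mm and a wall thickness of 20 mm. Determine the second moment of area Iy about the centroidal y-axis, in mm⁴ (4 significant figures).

Iy ≈ 6.008 × 10⁶ mm⁴

Split into non-overlapping primitives; take the origin at the lower-left of the bounding box.
Outer circle: ⌀110, A = 9503.32 mm², x = 55 mm, Ī = 7 186 884 mm⁴.
Bore (subtracted): ⌀70, A = 3848.45 mm², x = 55 mm, Ī = 1 178 588 mm⁴.
By symmetry the centroid is at mid-width, x̄ = 55 mm.
All pieces are centred on the centroidal y-axis, so I = ΣĪ (holes subtracted) = 6 008 296 mm⁴.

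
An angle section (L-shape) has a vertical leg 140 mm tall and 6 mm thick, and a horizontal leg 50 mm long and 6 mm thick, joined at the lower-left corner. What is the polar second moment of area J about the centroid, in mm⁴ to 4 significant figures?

Treat the section as a set of non-overlapping primitives; coordinates are from the bounding-box lower-left.
Vertical leg: 6 × 140, A = 840 mm², y = 70 mm, Ī = 1 372 000 mm⁴.
Horizontal leg (remainder): 44 × 6, A = 264 mm², y = 3 mm, Ī = 792 mm⁴.
Centroid: ȳ = ΣA·y / ΣA = 53.9783 mm.
Transfer each piece to the centroidal x-axis using Ī + A·d² with d = y − 53.9783:
  vertical leg: d = 16.0217 mm → contributes +1 587 625 mm⁴
  horizontal leg (remainder): d = -50.9783 mm → contributes +686 871 mm⁴
Total I = 2 274 495 mm⁴.
For the y-axis: x̄ = 8.97826 mm.
Repeating about the centroidal y-axis gives I_y = 170 655 mm⁴.
Polar second moment: J = I_x + I_y = 2 445 151 mm⁴.

J ≈ 2.445 × 10⁶ mm⁴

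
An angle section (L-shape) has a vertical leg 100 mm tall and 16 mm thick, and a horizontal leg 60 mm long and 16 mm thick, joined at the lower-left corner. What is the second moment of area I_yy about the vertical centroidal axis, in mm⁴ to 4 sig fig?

I_yy ≈ 5.877 × 10⁵ mm⁴

Split into non-overlapping primitives; take the origin at the lower-left of the bounding box.
Vertical leg: 16 × 100, A = 1 600 mm², x = 8 mm, Ī = 34133.3 mm⁴.
Horizontal leg (remainder): 44 × 16, A = 704 mm², x = 38 mm, Ī = 113 579 mm⁴.
Centroid: x̄ = ΣA·x / ΣA = 17.1667 mm.
Transfer each piece to the vertical centroidal axis using Ī + A·d² with d = x − 17.1667:
  vertical leg: d = -9.16667 mm → contributes +168 578 mm⁴
  horizontal leg (remainder): d = 20.8333 mm → contributes +419 134 mm⁴
Total I = 587 712 mm⁴.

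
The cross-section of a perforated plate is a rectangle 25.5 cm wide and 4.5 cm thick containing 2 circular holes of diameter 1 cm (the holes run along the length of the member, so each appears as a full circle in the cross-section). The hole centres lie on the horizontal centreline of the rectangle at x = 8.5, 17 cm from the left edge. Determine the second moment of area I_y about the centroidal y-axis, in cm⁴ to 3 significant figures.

Break the section into simple shapes (no overlaps), measuring from the bottom-left corner of the bounding box.
Plate: 25.5 × 4.5, A = 114.75 cm², x = 12.75 cm, Ī = 6 218 cm⁴.
Hole 1 (subtracted): ⌀1, A = 0.7854 cm², x = 8.5 cm, Ī = 0.049087 cm⁴.
Hole 2 (subtracted): ⌀1, A = 0.7854 cm², x = 17 cm, Ī = 0.049087 cm⁴.
By symmetry the centroid is at mid-width, x̄ = 12.75 cm.
Transfer each piece to the centroidal y-axis using Ī + A·d² with d = x − 12.75:
  plate: d = 0 cm → contributes +6 218 cm⁴
  hole 1: d = -4.25 cm → contributes −14.235 cm⁴
  hole 2: d = 4.25 cm → contributes −14.235 cm⁴
Total I = 6189.5 cm⁴.

I_y ≈ 6190 cm⁴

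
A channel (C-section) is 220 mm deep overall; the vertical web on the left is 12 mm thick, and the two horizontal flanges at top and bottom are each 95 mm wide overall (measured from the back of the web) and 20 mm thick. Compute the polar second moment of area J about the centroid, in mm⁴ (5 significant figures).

J ≈ 4.9214 × 10⁷ mm⁴

Break the section into simple shapes (no overlaps), measuring from the bottom-left corner of the bounding box.
Web: 12 × 220, A = 2 640 mm², y = 110 mm, Ī = 10 648 000 mm⁴.
Top flange (beyond web): 83 × 20, A = 1 660 mm², y = 210 mm, Ī = 55333.33 mm⁴.
Bottom flange (beyond web): 83 × 20, A = 1 660 mm², y = 10 mm, Ī = 55333.33 mm⁴.
By symmetry the centroid is at mid-height, ȳ = 110 mm.
Transfer each piece to the centroidal x-axis using Ī + A·d² with d = y − 110:
  web: d = 0 mm → contributes +10 648 000 mm⁴
  top flange (beyond web): d = 100 mm → contributes +16 655 333 mm⁴
  bottom flange (beyond web): d = -100 mm → contributes +16 655 333 mm⁴
Total I = 43 958 667 mm⁴.
For the y-axis: x̄ = 32.45973 mm.
Repeating about the centroidal y-axis gives I_y = 5 255 687 mm⁴.
Polar second moment: J = I_x + I_y = 49 214 354 mm⁴.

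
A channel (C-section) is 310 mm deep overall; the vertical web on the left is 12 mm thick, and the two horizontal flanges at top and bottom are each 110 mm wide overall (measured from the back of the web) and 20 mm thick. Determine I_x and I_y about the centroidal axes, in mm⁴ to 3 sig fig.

I_x ≈ 1.12 × 10⁸ mm⁴, I_y ≈ 8.96 × 10⁶ mm⁴

Decompose the section into non-overlapping parts with the origin at the bottom-left of its bounding rectangle.
Web: 12 × 310, A = 3 720 mm², y = 155 mm, Ī = 29 791 000 mm⁴.
Top flange (beyond web): 98 × 20, A = 1 960 mm², y = 300 mm, Ī = 65 333 mm⁴.
Bottom flange (beyond web): 98 × 20, A = 1 960 mm², y = 10 mm, Ī = 65 333 mm⁴.
By symmetry the centroid is at mid-height, ȳ = 155 mm.
Transfer each piece to the centroidal x-axis using Ī + A·d² with d = y − 155:
  web: d = 0 mm → contributes +29 791 000 mm⁴
  top flange (beyond web): d = 145 mm → contributes +41 274 333 mm⁴
  bottom flange (beyond web): d = -145 mm → contributes +41 274 333 mm⁴
Total I = 112 339 667 mm⁴.
For the y-axis: x̄ = 34.22 mm.
Repeating about the centroidal y-axis gives I_y = 8 955 737 mm⁴.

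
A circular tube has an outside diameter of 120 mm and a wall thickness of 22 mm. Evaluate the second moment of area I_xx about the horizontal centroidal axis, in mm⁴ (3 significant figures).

I_xx ≈ 8.54 × 10⁶ mm⁴

Decompose the section into non-overlapping parts with the origin at the bottom-left of its bounding rectangle.
Outer circle: ⌀120, A = 11 310 mm², y = 60 mm, Ī = 10 178 760 mm⁴.
Bore (subtracted): ⌀76, A = 4536.5 mm², y = 60 mm, Ī = 1 637 662 mm⁴.
By symmetry the centroid is at mid-height, ȳ = 60 mm.
All pieces are centred on the horizontal centroidal axis, so I = ΣĪ (holes subtracted) = 8 541 098 mm⁴.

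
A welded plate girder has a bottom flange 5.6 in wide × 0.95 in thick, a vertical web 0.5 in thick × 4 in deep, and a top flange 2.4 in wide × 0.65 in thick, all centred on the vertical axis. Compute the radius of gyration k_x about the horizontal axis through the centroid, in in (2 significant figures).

k_x ≈ 2.0 in

Treat the section as a set of non-overlapping primitives; coordinates are from the bounding-box lower-left.
Bottom plate: 5.6 × 0.95, A = 5.32 in², y = 0.475 in, Ī = 0.4001 in⁴.
Web plate: 0.5 × 4, A = 2 in², y = 2.95 in, Ī = 2.667 in⁴.
Top plate: 2.4 × 0.65, A = 1.56 in², y = 5.275 in, Ī = 0.05493 in⁴.
Centroid: ȳ = ΣA·y / ΣA = 1.876 in.
Transfer each piece to the horizontal axis through the centroid using Ī + A·d² with d = y − 1.876:
  bottom plate: d = -1.401 in → contributes +10.84 in⁴
  web plate: d = 1.074 in → contributes +4.975 in⁴
  top plate: d = 3.399 in → contributes +18.08 in⁴
Total I = 33.89 in⁴.
Radius of gyration: k = √(I/A) = √(33.89 / 8.88) = 1.954 in.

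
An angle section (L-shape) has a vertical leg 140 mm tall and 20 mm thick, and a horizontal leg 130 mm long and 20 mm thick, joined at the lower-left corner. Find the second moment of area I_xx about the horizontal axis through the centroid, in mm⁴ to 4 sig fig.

Treat the section as a set of non-overlapping primitives; coordinates are from the bounding-box lower-left.
Vertical leg: 20 × 140, A = 2 800 mm², y = 70 mm, Ī = 4 573 333 mm⁴.
Horizontal leg (remainder): 110 × 20, A = 2 200 mm², y = 10 mm, Ī = 73333.3 mm⁴.
Centroid: ȳ = ΣA·y / ΣA = 43.6 mm.
Transfer each piece to the horizontal axis through the centroid using Ī + A·d² with d = y − 43.6:
  vertical leg: d = 26.4 mm → contributes +6 524 821 mm⁴
  horizontal leg (remainder): d = -33.6 mm → contributes +2 557 045 mm⁴
Total I = 9 081 867 mm⁴.

I_xx ≈ 9.082 × 10⁶ mm⁴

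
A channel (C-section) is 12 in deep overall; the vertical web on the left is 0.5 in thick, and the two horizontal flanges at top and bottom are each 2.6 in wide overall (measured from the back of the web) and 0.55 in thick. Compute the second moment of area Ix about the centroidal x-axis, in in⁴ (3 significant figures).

Ix ≈ 148 in⁴

Split into non-overlapping primitives; take the origin at the lower-left of the bounding box.
Web: 0.5 × 12, A = 6 in², y = 6 in, Ī = 72 in⁴.
Top flange (beyond web): 2.1 × 0.55, A = 1.155 in², y = 11.725 in, Ī = 0.029116 in⁴.
Bottom flange (beyond web): 2.1 × 0.55, A = 1.155 in², y = 0.275 in, Ī = 0.029116 in⁴.
By symmetry the centroid is at mid-height, ȳ = 6 in.
Transfer each piece to the centroidal x-axis using Ī + A·d² with d = y − 6:
  web: d = 0 in → contributes +72 in⁴
  top flange (beyond web): d = 5.725 in → contributes +37.885 in⁴
  bottom flange (beyond web): d = -5.725 in → contributes +37.885 in⁴
Total I = 147.77 in⁴.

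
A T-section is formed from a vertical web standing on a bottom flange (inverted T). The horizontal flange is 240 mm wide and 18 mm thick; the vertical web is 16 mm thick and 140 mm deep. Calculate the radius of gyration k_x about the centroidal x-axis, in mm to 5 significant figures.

Break the section into simple shapes (no overlaps), measuring from the bottom-left corner of the bounding box.
Flange: 240 × 18, A = 4 320 mm², y = 9 mm, Ī = 116 640 mm⁴.
Web: 16 × 140, A = 2 240 mm², y = 88 mm, Ī = 3 658 667 mm⁴.
Centroid: ȳ = ΣA·y / ΣA = 35.97561 mm.
Transfer each piece to the centroidal x-axis using Ī + A·d² with d = y − 35.97561:
  flange: d = -26.97561 mm → contributes +3 260 233 mm⁴
  web: d = 52.02439 mm → contributes +9 721 310 mm⁴
Total I = 12 981 543 mm⁴.
Radius of gyration: k = √(I/A) = √(12 981 543 / 6 560) = 44.48476 mm.

k_x ≈ 44.485 mm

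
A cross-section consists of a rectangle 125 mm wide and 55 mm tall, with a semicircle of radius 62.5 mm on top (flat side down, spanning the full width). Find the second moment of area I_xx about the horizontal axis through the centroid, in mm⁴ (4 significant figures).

Split into non-overlapping primitives; take the origin at the lower-left of the bounding box.
Rectangular body: 125 × 55, A = 6 875 mm², y = 27.5 mm, Ī = 1 733 073 mm⁴.
Semicircular cap: semicircle r = 62.5, A = 6135.92 mm², y = 81.5258 mm, Ī = 1 674 758 mm⁴.
Centroid: ȳ = ΣA·y / ΣA = 52.9785 mm.
Transfer each piece to the horizontal axis through the centroid using Ī + A·d² with d = y − 52.9785:
  rectangular body: d = -25.4785 mm → contributes +6 195 993 mm⁴
  semicircular cap: d = 28.5474 mm → contributes +6 675 241 mm⁴
Total I = 12 871 233 mm⁴.

I_xx ≈ 1.287 × 10⁷ mm⁴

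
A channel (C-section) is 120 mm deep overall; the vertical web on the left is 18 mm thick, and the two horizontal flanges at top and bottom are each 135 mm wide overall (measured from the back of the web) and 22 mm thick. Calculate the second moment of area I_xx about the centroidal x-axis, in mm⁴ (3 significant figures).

Split into non-overlapping primitives; take the origin at the lower-left of the bounding box.
Web: 18 × 120, A = 2 160 mm², y = 60 mm, Ī = 2 592 000 mm⁴.
Top flange (beyond web): 117 × 22, A = 2 574 mm², y = 109 mm, Ī = 103 818 mm⁴.
Bottom flange (beyond web): 117 × 22, A = 2 574 mm², y = 11 mm, Ī = 103 818 mm⁴.
By symmetry the centroid is at mid-height, ȳ = 60 mm.
Transfer each piece to the centroidal x-axis using Ī + A·d² with d = y − 60:
  web: d = 0 mm → contributes +2 592 000 mm⁴
  top flange (beyond web): d = 49 mm → contributes +6 283 992 mm⁴
  bottom flange (beyond web): d = -49 mm → contributes +6 283 992 mm⁴
Total I = 15 159 984 mm⁴.

I_xx ≈ 1.52 × 10⁷ mm⁴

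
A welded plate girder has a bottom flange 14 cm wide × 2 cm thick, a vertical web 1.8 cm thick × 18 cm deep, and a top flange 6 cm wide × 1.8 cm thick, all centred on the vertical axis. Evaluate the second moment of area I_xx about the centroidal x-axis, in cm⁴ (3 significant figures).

I_xx ≈ 4320 cm⁴

Decompose the section into non-overlapping parts with the origin at the bottom-left of its bounding rectangle.
Bottom plate: 14 × 2, A = 28 cm², y = 1 cm, Ī = 9.3333 cm⁴.
Web plate: 1.8 × 18, A = 32.4 cm², y = 11 cm, Ī = 874.8 cm⁴.
Top plate: 6 × 1.8, A = 10.8 cm², y = 20.9 cm, Ī = 2.916 cm⁴.
Centroid: ȳ = ΣA·y / ΣA = 8.5691 cm.
Transfer each piece to the centroidal x-axis using Ī + A·d² with d = y − 8.5691:
  bottom plate: d = -7.5691 cm → contributes +1613.5 cm⁴
  web plate: d = 2.4309 cm → contributes +1066.3 cm⁴
  top plate: d = 12.331 cm → contributes +1645.1 cm⁴
Total I = 4324.8 cm⁴.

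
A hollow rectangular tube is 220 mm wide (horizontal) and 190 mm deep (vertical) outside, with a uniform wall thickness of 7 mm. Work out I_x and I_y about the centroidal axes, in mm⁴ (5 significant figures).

I_x ≈ 3.2160 × 10⁷ mm⁴, I_y ≈ 4.0380 × 10⁷ mm⁴

Split into non-overlapping primitives; take the origin at the lower-left of the bounding box.
Outer rectangle: 220 × 190, A = 41 800 mm², y = 95 mm, Ī = 125 748 333 mm⁴.
Inner void (subtracted): 206 × 176, A = 36 256 mm², y = 95 mm, Ī = 93 588 821 mm⁴.
By symmetry the centroid is at mid-height, ȳ = 95 mm.
All pieces are centred on the centroidal x-axis, so I = ΣĪ (holes subtracted) = 32 159 512 mm⁴.
Repeating about the centroidal y-axis gives I_y = 40 380 032 mm⁴.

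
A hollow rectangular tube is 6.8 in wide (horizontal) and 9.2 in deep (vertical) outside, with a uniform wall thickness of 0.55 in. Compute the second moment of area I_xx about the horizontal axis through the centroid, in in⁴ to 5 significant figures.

I_xx ≈ 188.82 in⁴

Split into non-overlapping primitives; take the origin at the lower-left of the bounding box.
Outer rectangle: 6.8 × 9.2, A = 62.56 in², y = 4.6 in, Ī = 441.2565 in⁴.
Inner void (subtracted): 5.7 × 8.1, A = 46.17 in², y = 4.6 in, Ī = 252.4345 in⁴.
By symmetry the centroid is at mid-height, ȳ = 4.6 in.
All pieces are centred on the horizontal axis through the centroid, so I = ΣĪ (holes subtracted) = 188.8221 in⁴.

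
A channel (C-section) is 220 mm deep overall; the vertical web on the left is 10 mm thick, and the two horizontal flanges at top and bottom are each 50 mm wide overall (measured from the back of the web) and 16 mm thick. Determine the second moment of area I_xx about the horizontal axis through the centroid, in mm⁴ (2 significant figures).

I_xx ≈ 2.2 × 10⁷ mm⁴

Split into non-overlapping primitives; take the origin at the lower-left of the bounding box.
Web: 10 × 220, A = 2 200 mm², y = 110 mm, Ī = 8 873 333 mm⁴.
Top flange (beyond web): 40 × 16, A = 640 mm², y = 212 mm, Ī = 13 653 mm⁴.
Bottom flange (beyond web): 40 × 16, A = 640 mm², y = 8 mm, Ī = 13 653 mm⁴.
By symmetry the centroid is at mid-height, ȳ = 110 mm.
Transfer each piece to the horizontal axis through the centroid using Ī + A·d² with d = y − 110:
  web: d = 0 mm → contributes +8 873 333 mm⁴
  top flange (beyond web): d = 102 mm → contributes +6 672 213 mm⁴
  bottom flange (beyond web): d = -102 mm → contributes +6 672 213 mm⁴
Total I = 22 217 760 mm⁴.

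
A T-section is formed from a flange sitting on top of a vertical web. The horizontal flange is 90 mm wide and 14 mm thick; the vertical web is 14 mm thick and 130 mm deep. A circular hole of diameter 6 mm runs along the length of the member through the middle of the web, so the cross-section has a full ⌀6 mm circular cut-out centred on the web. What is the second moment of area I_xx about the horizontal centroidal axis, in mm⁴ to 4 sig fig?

I_xx ≈ 6.419 × 10⁶ mm⁴

Break the section into simple shapes (no overlaps), measuring from the bottom-left corner of the bounding box.
Flange: 90 × 14, A = 1 260 mm², y = 137 mm, Ī = 20 580 mm⁴.
Web: 14 × 130, A = 1 820 mm², y = 65 mm, Ī = 2 563 167 mm⁴.
Hole (subtracted): ⌀6, A = 28.2743 mm², y = 65 mm, Ī = 63.6173 mm⁴.
Centroid: ȳ = ΣA·y / ΣA = 94.7274 mm.
Transfer each piece to the horizontal centroidal axis using Ī + A·d² with d = y − 94.7274:
  flange: d = 42.2726 mm → contributes +2 272 161 mm⁴
  web: d = -29.7274 mm → contributes +4 171 539 mm⁴
  hole: d = -29.7274 mm → contributes −25050.2 mm⁴
Total I = 6 418 649 mm⁴.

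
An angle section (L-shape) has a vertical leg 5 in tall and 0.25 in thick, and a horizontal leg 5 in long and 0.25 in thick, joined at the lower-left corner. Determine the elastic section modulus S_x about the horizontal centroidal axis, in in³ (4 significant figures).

S_x ≈ 1.653 in³

Split into non-overlapping primitives; take the origin at the lower-left of the bounding box.
Vertical leg: 0.25 × 5, A = 1.25 in², y = 2.5 in, Ī = 2.60417 in⁴.
Horizontal leg (remainder): 4.75 × 0.25, A = 1.1875 in², y = 0.125 in, Ī = 0.0061849 in⁴.
Centroid: ȳ = ΣA·y / ΣA = 1.34295 in.
Transfer each piece to the horizontal centroidal axis using Ī + A·d² with d = y − 1.34295:
  vertical leg: d = 1.15705 in → contributes +4.27763 in⁴
  horizontal leg (remainder): d = -1.21795 in → contributes +1.76772 in⁴
Total I = 6.04535 in⁴.
Extreme fibre distance c = 3.65705 in; S = I/c = 1.65307 in³.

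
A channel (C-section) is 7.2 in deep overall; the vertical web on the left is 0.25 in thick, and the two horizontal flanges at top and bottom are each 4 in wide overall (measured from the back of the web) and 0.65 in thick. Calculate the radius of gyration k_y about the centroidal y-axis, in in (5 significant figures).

k_y ≈ 1.2826 in

Decompose the section into non-overlapping parts with the origin at the bottom-left of its bounding rectangle.
Web: 0.25 × 7.2, A = 1.8 in², x = 0.125 in, Ī = 0.009375 in⁴.
Top flange (beyond web): 3.75 × 0.65, A = 2.4375 in², x = 2.125 in, Ī = 2.856445 in⁴.
Bottom flange (beyond web): 3.75 × 0.65, A = 2.4375 in², x = 2.125 in, Ī = 2.856445 in⁴.
Centroid: x̄ = ΣA·x / ΣA = 1.585674 in.
Transfer each piece to the centroidal y-axis using Ī + A·d² with d = x − 1.585674:
  web: d = -1.460674 in → contributes +3.849799 in⁴
  top flange (beyond web): d = 0.5393258 in → contributes +3.565447 in⁴
  bottom flange (beyond web): d = 0.5393258 in → contributes +3.565447 in⁴
Total I = 10.98069 in⁴.
Radius of gyration: k = √(I/A) = √(10.98069 / 6.675) = 1.282594 in.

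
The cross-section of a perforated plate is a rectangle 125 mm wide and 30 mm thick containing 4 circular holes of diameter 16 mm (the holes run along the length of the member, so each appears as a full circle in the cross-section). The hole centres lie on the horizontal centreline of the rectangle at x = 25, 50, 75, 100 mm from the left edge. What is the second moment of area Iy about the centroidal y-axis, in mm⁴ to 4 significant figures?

Iy ≈ 4.242 × 10⁶ mm⁴

Treat the section as a set of non-overlapping primitives; coordinates are from the bounding-box lower-left.
Plate: 125 × 30, A = 3 750 mm², x = 62.5 mm, Ī = 4 882 813 mm⁴.
Hole 1 (subtracted): ⌀16, A = 201.062 mm², x = 25 mm, Ī = 3216.99 mm⁴.
Hole 2 (subtracted): ⌀16, A = 201.062 mm², x = 50 mm, Ī = 3216.99 mm⁴.
Hole 3 (subtracted): ⌀16, A = 201.062 mm², x = 75 mm, Ī = 3216.99 mm⁴.
Hole 4 (subtracted): ⌀16, A = 201.062 mm², x = 100 mm, Ī = 3216.99 mm⁴.
By symmetry the centroid is at mid-width, x̄ = 62.5 mm.
Transfer each piece to the centroidal y-axis using Ī + A·d² with d = x − 62.5:
  plate: d = 0 mm → contributes +4 882 813 mm⁴
  hole 1: d = -37.5 mm → contributes −285 960 mm⁴
  hole 2: d = -12.5 mm → contributes −34632.9 mm⁴
  hole 3: d = 12.5 mm → contributes −34632.9 mm⁴
  hole 4: d = 37.5 mm → contributes −285 960 mm⁴
Total I = 4 241 626 mm⁴.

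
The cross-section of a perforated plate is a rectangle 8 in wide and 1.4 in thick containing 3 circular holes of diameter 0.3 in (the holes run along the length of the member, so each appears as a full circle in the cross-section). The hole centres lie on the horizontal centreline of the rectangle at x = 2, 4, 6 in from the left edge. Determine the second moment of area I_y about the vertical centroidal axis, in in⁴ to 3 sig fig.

I_y ≈ 59.2 in⁴

Break the section into simple shapes (no overlaps), measuring from the bottom-left corner of the bounding box.
Plate: 8 × 1.4, A = 11.2 in², x = 4 in, Ī = 59.733 in⁴.
Hole 1 (subtracted): ⌀0.3, A = 0.070686 in², x = 2 in, Ī = 0.00039761 in⁴.
Hole 2 (subtracted): ⌀0.3, A = 0.070686 in², x = 4 in, Ī = 0.00039761 in⁴.
Hole 3 (subtracted): ⌀0.3, A = 0.070686 in², x = 6 in, Ī = 0.00039761 in⁴.
By symmetry the centroid is at mid-width, x̄ = 4 in.
Transfer each piece to the vertical centroidal axis using Ī + A·d² with d = x − 4:
  plate: d = 0 in → contributes +59.733 in⁴
  hole 1: d = -2 in → contributes −0.28314 in⁴
  hole 2: d = 0 in → contributes −0.00039761 in⁴
  hole 3: d = 2 in → contributes −0.28314 in⁴
Total I = 59.167 in⁴.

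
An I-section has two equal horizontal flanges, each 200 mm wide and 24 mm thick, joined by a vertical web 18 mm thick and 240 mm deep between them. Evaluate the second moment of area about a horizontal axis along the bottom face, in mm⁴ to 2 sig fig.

I_base ≈ 4.8 × 10⁸ mm⁴

Split into non-overlapping primitives; take the origin at the lower-left of the bounding box.
Bottom flange: 200 × 24, A = 4 800 mm², y = 12 mm, Ī = 230 400 mm⁴.
Web: 18 × 240, A = 4 320 mm², y = 144 mm, Ī = 20 736 000 mm⁴.
Top flange: 200 × 24, A = 4 800 mm², y = 276 mm, Ī = 230 400 mm⁴.
Transfer each piece to the bottom edge using Ī + A·d² with d = y − 0:
  bottom flange: d = 12 mm → contributes +921 600 mm⁴
  web: d = 144 mm → contributes +110 315 520 mm⁴
  top flange: d = 276 mm → contributes +365 875 200 mm⁴
Total I = 477 112 320 mm⁴.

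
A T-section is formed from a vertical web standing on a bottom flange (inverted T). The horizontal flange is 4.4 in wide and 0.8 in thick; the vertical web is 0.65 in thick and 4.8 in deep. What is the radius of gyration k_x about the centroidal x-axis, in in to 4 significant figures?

Break the section into simple shapes (no overlaps), measuring from the bottom-left corner of the bounding box.
Flange: 4.4 × 0.8, A = 3.52 in², y = 0.4 in, Ī = 0.187733 in⁴.
Web: 0.65 × 4.8, A = 3.12 in², y = 3.2 in, Ī = 5.9904 in⁴.
Centroid: ȳ = ΣA·y / ΣA = 1.71566 in.
Transfer each piece to the centroidal x-axis using Ī + A·d² with d = y − 1.71566:
  flange: d = -1.31566 in → contributes +6.28074 in⁴
  web: d = 1.48434 in → contributes +12.8646 in⁴
Total I = 19.1453 in⁴.
Radius of gyration: k = √(I/A) = √(19.1453 / 6.64) = 1.69804 in.

k_x ≈ 1.698 in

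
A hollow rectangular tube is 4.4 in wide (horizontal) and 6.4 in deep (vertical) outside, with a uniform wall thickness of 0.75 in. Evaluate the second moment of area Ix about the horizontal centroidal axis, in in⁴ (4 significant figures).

Ix ≈ 67.69 in⁴

Treat the section as a set of non-overlapping primitives; coordinates are from the bounding-box lower-left.
Outer rectangle: 4.4 × 6.4, A = 28.16 in², y = 3.2 in, Ī = 96.1195 in⁴.
Inner void (subtracted): 2.9 × 4.9, A = 14.21 in², y = 3.2 in, Ī = 28.4318 in⁴.
By symmetry the centroid is at mid-height, ȳ = 3.2 in.
All pieces are centred on the horizontal centroidal axis, so I = ΣĪ (holes subtracted) = 67.6876 in⁴.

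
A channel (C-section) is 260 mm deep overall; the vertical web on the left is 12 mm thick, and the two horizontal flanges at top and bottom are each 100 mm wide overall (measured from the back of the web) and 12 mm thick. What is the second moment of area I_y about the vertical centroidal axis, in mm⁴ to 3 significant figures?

Treat the section as a set of non-overlapping primitives; coordinates are from the bounding-box lower-left.
Web: 12 × 260, A = 3 120 mm², x = 6 mm, Ī = 37 440 mm⁴.
Top flange (beyond web): 88 × 12, A = 1 056 mm², x = 56 mm, Ī = 681 472 mm⁴.
Bottom flange (beyond web): 88 × 12, A = 1 056 mm², x = 56 mm, Ī = 681 472 mm⁴.
Centroid: x̄ = ΣA·x / ΣA = 26.183 mm.
Transfer each piece to the vertical centroidal axis using Ī + A·d² with d = x − 26.183:
  web: d = -20.183 mm → contributes +1 308 444 mm⁴
  top flange (beyond web): d = 29.817 mm → contributes +1 620 282 mm⁴
  bottom flange (beyond web): d = 29.817 mm → contributes +1 620 282 mm⁴
Total I = 4 549 008 mm⁴.

I_y ≈ 4.55 × 10⁶ mm⁴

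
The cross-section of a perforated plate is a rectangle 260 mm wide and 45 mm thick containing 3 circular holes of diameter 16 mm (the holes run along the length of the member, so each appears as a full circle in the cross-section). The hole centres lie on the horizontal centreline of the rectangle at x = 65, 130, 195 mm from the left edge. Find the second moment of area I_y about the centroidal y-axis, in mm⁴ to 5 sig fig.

Split into non-overlapping primitives; take the origin at the lower-left of the bounding box.
Plate: 260 × 45, A = 11 700 mm², x = 130 mm, Ī = 65 910 000 mm⁴.
Hole 1 (subtracted): ⌀16, A = 201.0619 mm², x = 65 mm, Ī = 3216.991 mm⁴.
Hole 2 (subtracted): ⌀16, A = 201.0619 mm², x = 130 mm, Ī = 3216.991 mm⁴.
Hole 3 (subtracted): ⌀16, A = 201.0619 mm², x = 195 mm, Ī = 3216.991 mm⁴.
By symmetry the centroid is at mid-width, x̄ = 130 mm.
Transfer each piece to the centroidal y-axis using Ī + A·d² with d = x − 130:
  plate: d = 0 mm → contributes +65 910 000 mm⁴
  hole 1: d = -65 mm → contributes −852703.6 mm⁴
  hole 2: d = 0 mm → contributes −3216.991 mm⁴
  hole 3: d = 65 mm → contributes −852703.6 mm⁴
Total I = 64 201 376 mm⁴.

I_y ≈ 6.4201 × 10⁷ mm⁴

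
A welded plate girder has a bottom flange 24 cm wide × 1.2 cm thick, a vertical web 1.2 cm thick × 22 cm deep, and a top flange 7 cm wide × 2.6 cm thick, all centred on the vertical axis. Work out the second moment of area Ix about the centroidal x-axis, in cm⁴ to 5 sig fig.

Break the section into simple shapes (no overlaps), measuring from the bottom-left corner of the bounding box.
Bottom plate: 24 × 1.2, A = 28.8 cm², y = 0.6 cm, Ī = 3.456 cm⁴.
Web plate: 1.2 × 22, A = 26.4 cm², y = 12.2 cm, Ī = 1064.8 cm⁴.
Top plate: 7 × 2.6, A = 18.2 cm², y = 24.5 cm, Ī = 10.25267 cm⁴.
Centroid: ȳ = ΣA·y / ΣA = 10.69837 cm.
Transfer each piece to the centroidal x-axis using Ī + A·d² with d = y − 10.69837:
  bottom plate: d = -10.09837 cm → contributes +2940.393 cm⁴
  web plate: d = 1.501635 cm → contributes +1124.33 cm⁴
  top plate: d = 13.80163 cm → contributes +3477.082 cm⁴
Total I = 7541.804 cm⁴.

Ix ≈ 7541.8 cm⁴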